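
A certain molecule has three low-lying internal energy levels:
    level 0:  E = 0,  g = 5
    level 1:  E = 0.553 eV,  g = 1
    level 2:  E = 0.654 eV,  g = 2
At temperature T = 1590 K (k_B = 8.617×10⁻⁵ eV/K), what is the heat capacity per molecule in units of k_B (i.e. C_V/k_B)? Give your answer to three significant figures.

k_BT = 8.617×10⁻⁵ × 1590 K = 0.13701 eV.
Eᵢ/kT = 0, 4.0362, 4.7734.
Z = Σ gᵢe^(−Eᵢ/kT) = 5·e^(−0) + 1·e^(−4.0362) + 2·e^(−4.7734) = 5.0000 + 0.017664 + 0.016903 = 5.0346.
⟨E⟩ = 0.0041359 eV, ⟨E²⟩ = 0.0025089 eV².
C_V/k_B = (⟨E²⟩ − ⟨E⟩²)/(kT)² = (0.0025089 − 0.000017106)/0.018772 = 0.133.

0.133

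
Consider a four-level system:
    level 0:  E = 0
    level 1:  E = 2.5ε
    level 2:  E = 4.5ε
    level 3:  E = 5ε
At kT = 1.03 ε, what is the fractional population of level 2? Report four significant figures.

Eᵢ/kT = 0, 2.42718, 4.36893, 4.85437.
Z = Σ e^(−Eᵢ/kT) = e^(−0) + e^(−2.42718) + e^(−4.36893) + e^(−4.85437) = 1.00000 + 0.0882854 + 0.0126648 + 0.00779424 = 1.10874.
P₂ = e^(−E₂/kT) / Z = 0.0126648/1.10874 = 0.01142.

0.01142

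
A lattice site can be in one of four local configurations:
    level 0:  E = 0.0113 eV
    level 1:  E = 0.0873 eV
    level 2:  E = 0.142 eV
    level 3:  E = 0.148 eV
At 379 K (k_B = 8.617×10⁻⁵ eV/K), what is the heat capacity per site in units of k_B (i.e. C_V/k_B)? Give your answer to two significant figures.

k_BT = 8.617×10⁻⁵ × 379 K = 0.03266 eV.
Eᵢ/kT = 0.3460, 2.673, 4.348, 4.532.
Z = Σ e^(−Eᵢ/kT) = e^(−0.3460) + e^(−2.673) + e^(−4.348) + e^(−4.532) = 0.7075 + 0.06904 + 0.01293 + 0.01076 = 0.8002.
⟨E⟩ = 0.02181 eV, ⟨E²⟩ = 0.001391 eV².
C_V/k_B = (⟨E²⟩ − ⟨E⟩²)/(kT)² = (0.001391 − 0.0004757)/0.001067 = 0.86.

0.86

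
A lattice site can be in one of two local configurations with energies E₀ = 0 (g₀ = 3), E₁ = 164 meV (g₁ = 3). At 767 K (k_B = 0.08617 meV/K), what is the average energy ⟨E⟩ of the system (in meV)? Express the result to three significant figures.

12.7 meV

k_BT = 0.08617 × 767 K = 66.092 meV.
Eᵢ/kT = 0, 2.4814.
Z = Σ gᵢe^(−Eᵢ/kT) = 3·e^(−0) + 3·e^(−2.4814) = 3.0000 + 0.25088 = 3.2509.
⟨E⟩ = Σ Eᵢ gᵢe^(−Eᵢ/kT) / Z = (0·3.0000 + 164·0.25088) / 3.2509 = 12.7 meV.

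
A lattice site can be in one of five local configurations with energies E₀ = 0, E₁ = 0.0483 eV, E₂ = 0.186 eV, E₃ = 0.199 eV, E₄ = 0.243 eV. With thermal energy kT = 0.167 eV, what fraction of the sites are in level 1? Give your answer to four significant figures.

0.2864

Eᵢ/kT = 0, 0.289222, 1.11377, 1.19162, 1.45509.
Z = Σ e^(−Eᵢ/kT) = e^(−0) + e^(−0.289222) + e^(−1.11377) + e^(−1.19162) + e^(−1.45509) = 1.00000 + 0.748846 + 0.328319 + 0.303729 + 0.233379 = 2.61427.
P₁ = e^(−E₁/kT) / Z = 0.748846/2.61427 = 0.2864.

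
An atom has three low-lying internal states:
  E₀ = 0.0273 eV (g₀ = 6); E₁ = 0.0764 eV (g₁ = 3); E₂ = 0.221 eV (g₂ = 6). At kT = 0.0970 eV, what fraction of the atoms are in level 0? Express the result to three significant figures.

Eᵢ/kT = 0.28144, 0.78763, 2.2784.
Z = Σ gᵢe^(−Eᵢ/kT) = 6·e^(−0.28144) + 3·e^(−0.78763) + 6·e^(−2.2784) = 4.5282 + 1.3648 + 0.61469 = 6.5077.
P₀ = g₀ e^(−E₀/kT) / Z = 4.5282/6.5077 = 0.696.

0.696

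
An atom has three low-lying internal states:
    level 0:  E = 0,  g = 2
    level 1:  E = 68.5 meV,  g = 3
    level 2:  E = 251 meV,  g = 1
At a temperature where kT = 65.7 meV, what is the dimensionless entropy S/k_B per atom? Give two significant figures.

1.5

Eᵢ/kT = 0, 1.043, 3.820.
Z = Σ gᵢe^(−Eᵢ/kT) = 2·e^(−0) + 3·e^(−1.043) + 1·e^(−3.820) = 2.000 + 1.057 + 0.02193 = 3.079.
⟨E⟩ = Σ EᵢPᵢ = 25.30 meV.
S/k_B = ln Z + ⟨E⟩/kT = ln(3.079) + 25.30/65.7 = 1.125 + 0.3851 = 1.5.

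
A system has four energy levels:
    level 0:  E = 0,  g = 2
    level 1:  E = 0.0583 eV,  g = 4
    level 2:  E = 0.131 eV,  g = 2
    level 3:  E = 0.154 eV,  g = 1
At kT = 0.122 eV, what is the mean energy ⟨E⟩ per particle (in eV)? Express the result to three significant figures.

Eᵢ/kT = 0, 0.47787, 1.0738, 1.2623.
Z = Σ gᵢe^(−Eᵢ/kT) = 2·e^(−0) + 4·e^(−0.47787) + 2·e^(−1.0738) + 1·e^(−1.2623) = 2.0000 + 2.4804 + 0.68342 + 0.28300 = 5.4468.
⟨E⟩ = Σ Eᵢ gᵢe^(−Eᵢ/kT) / Z = (0·2.0000 + 0.0583·2.4804 + 0.131·0.68342 + 0.154·0.28300) / 5.4468 = 0.0510 eV.

0.0510 eV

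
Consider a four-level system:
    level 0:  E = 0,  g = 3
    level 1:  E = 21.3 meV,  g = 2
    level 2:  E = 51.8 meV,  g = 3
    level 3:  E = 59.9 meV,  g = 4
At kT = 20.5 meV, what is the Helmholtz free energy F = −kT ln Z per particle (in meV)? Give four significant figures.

-29.24 meV

Eᵢ/kT = 0, 1.03902, 2.52683, 2.92195.
Z = Σ gᵢe^(−Eᵢ/kT) = 3·e^(−0) + 2·e^(−1.03902) + 3·e^(−2.52683) + 4·e^(−2.92195) = 3.00000 + 0.707602 + 0.239736 + 0.215314 = 4.16265.
F = −kT ln Z = −20.5 × ln(4.16265) = −20.5 × 1.42615 = -29.24 meV.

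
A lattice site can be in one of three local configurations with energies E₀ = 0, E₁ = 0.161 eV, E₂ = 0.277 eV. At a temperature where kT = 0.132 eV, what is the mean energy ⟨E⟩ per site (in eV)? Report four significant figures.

Eᵢ/kT = 0, 1.21970, 2.09848.
Z = Σ e^(−Eᵢ/kT) = e^(−0) + e^(−1.21970) + e^(−2.09848) = 1.00000 + 0.295319 + 0.122643 = 1.41796.
⟨E⟩ = Σ Eᵢ e^(−Eᵢ/kT) / Z = (0·1.00000 + 0.161·0.295319 + 0.277·0.122643) / 1.41796 = 0.05749 eV.

0.05749 eV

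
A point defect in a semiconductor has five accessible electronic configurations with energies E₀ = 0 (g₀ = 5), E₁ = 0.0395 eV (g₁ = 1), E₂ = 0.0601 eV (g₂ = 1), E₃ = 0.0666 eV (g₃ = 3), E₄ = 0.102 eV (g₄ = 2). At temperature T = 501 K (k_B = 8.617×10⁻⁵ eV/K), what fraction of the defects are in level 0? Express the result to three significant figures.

0.772

k_BT = 8.617×10⁻⁵ × 501 K = 0.043171 eV.
Eᵢ/kT = 0, 0.91497, 1.3921, 1.5427, 2.3627.
Z = Σ gᵢe^(−Eᵢ/kT) = 5·e^(−0) + 1·e^(−0.91497) + 1·e^(−1.3921) + 3·e^(−1.5427) + 2·e^(−2.3627) = 5.0000 + 0.40053 + 0.24855 + 0.64141 + 0.18833 = 6.4788.
P₀ = g₀ e^(−E₀/kT) / Z = 5.0000/6.4788 = 0.772.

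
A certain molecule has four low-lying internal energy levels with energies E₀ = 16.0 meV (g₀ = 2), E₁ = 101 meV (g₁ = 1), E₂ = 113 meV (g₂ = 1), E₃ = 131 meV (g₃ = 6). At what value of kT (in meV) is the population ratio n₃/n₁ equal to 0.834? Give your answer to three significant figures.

15.2 meV

n₃/n₁ = (g₃/g₁) exp[−(E₃−E₁)/kT] = 0.834.
⇒ (E₃−E₁)/kT = ln((6/1)/0.834) = ln(7.1942) = 1.9733.
kT = 30 meV / 1.9733 = 15.2 meV.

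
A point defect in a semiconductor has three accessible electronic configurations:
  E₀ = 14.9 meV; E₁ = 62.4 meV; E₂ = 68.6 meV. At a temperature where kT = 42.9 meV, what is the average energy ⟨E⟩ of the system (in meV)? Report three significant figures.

Eᵢ/kT = 0.34732, 1.4545, 1.5991.
Z = Σ e^(−Eᵢ/kT) = e^(−0.34732) + e^(−1.4545) + e^(−1.5991) = 0.70658 + 0.23352 + 0.20208 = 1.1422.
⟨E⟩ = Σ Eᵢ e^(−Eᵢ/kT) / Z = (14.9·0.70658 + 62.4·0.23352 + 68.6·0.20208) / 1.1422 = 34.1 meV.

34.1 meV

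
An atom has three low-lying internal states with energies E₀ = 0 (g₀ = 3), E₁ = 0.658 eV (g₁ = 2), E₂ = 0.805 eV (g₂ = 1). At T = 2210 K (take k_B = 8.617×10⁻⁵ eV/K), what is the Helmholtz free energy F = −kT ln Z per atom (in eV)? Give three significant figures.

-0.214 eV

k_BT = 8.617×10⁻⁵ × 2210 K = 0.19044 eV.
Eᵢ/kT = 0, 3.4552, 4.2271.
Z = Σ gᵢe^(−Eᵢ/kT) = 3·e^(−0) + 2·e^(−3.4552) + 1·e^(−4.2271) = 3.0000 + 0.063162 + 0.014595 = 3.0778.
F = −kT ln Z = −0.19044 × ln(3.0778) = −0.19044 × 1.1242 = -0.214 eV.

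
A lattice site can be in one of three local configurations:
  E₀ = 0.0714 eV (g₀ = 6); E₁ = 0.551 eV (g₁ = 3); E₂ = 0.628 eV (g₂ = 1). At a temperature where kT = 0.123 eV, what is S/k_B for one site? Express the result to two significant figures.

1.9

Eᵢ/kT = 0.5805, 4.480, 5.106.
Z = Σ gᵢe^(−Eᵢ/kT) = 6·e^(−0.5805) + 3·e^(−4.480) + 1·e^(−5.106) = 3.358 + 0.03400 + 0.006060 = 3.398.
⟨E⟩ = Σ EᵢPᵢ = 0.07719 eV.
S/k_B = ln Z + ⟨E⟩/kT = ln(3.398) + 0.07719/0.123 = 1.223 + 0.6276 = 1.9.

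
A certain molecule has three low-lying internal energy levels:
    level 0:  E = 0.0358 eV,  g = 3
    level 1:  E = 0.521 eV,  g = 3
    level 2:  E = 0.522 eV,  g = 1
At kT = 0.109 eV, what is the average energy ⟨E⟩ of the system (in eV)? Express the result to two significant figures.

0.043 eV

Eᵢ/kT = 0.3284, 4.780, 4.789.
Z = Σ gᵢe^(−Eᵢ/kT) = 3·e^(−0.3284) + 3·e^(−4.780) + 1·e^(−4.789) = 2.160 + 0.02519 + 0.008321 = 2.194.
⟨E⟩ = Σ Eᵢ gᵢe^(−Eᵢ/kT) / Z = (0.0358·2.160 + 0.521·0.02519 + 0.522·0.008321) / 2.194 = 0.043 eV.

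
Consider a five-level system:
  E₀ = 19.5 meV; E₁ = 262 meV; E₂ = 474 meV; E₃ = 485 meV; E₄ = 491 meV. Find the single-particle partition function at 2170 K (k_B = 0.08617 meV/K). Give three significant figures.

k_BT = 0.08617 × 2170 K = 186.99 meV.
Eᵢ/kT = 0.10428, 1.4011, 2.5349, 2.5937, 2.6258.
Z = Σ e^(−Eᵢ/kT) = e^(−0.10428) + e^(−1.4011) + e^(−2.5349) + e^(−2.5937) + e^(−2.6258) = 0.90097 + 0.24633 + 0.079270 + 0.074743 + 0.072382 = 1.3737.

Z = 1.37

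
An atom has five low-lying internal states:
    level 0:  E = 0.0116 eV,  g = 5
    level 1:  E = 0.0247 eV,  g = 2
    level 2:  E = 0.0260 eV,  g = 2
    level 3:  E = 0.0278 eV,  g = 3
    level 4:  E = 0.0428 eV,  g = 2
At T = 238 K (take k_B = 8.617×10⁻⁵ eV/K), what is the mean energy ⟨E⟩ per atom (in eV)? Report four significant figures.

0.01881 eV

k_BT = 8.617×10⁻⁵ × 238 K = 0.0205085 eV.
Eᵢ/kT = 0.565619, 1.20438, 1.26777, 1.35554, 2.08694.
Z = Σ gᵢe^(−Eᵢ/kT) = 5·e^(−0.565619) + 2·e^(−1.20438) + 2·e^(−1.26777) + 3·e^(−1.35554) + 2·e^(−2.08694) = 2.84004 + 0.599756 + 0.562917 + 0.773424 + 0.248132 = 5.02427.
⟨E⟩ = Σ Eᵢ gᵢe^(−Eᵢ/kT) / Z = (0.0116·2.84004 + 0.0247·0.599756 + 0.0260·0.562917 + 0.0278·0.773424 + 0.0428·0.248132) / 5.02427 = 0.01881 eV.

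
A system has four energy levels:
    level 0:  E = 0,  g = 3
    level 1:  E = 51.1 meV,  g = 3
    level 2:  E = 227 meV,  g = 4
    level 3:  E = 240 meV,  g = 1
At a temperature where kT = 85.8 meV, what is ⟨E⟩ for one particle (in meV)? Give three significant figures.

Eᵢ/kT = 0, 0.59557, 2.6457, 2.7972.
Z = Σ gᵢe^(−Eᵢ/kT) = 3·e^(−0) + 3·e^(−0.59557) + 4·e^(−2.6457) + 1·e^(−2.7972) = 3.0000 + 1.6537 + 0.28382 + 0.060981 = 4.9985.
⟨E⟩ = Σ Eᵢ gᵢe^(−Eᵢ/kT) / Z = (0·3.0000 + 51.1·1.6537 + 227·0.28382 + 240·0.060981) / 4.9985 = 32.7 meV.

32.7 meV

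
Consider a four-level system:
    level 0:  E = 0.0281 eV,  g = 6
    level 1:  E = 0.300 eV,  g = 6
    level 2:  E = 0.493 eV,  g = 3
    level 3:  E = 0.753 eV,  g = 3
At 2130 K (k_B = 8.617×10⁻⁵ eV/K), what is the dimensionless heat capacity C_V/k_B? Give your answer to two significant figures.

k_BT = 8.617×10⁻⁵ × 2130 K = 0.1835 eV.
Eᵢ/kT = 0.1531, 1.635, 2.687, 4.104.
Z = Σ gᵢe^(−Eᵢ/kT) = 6·e^(−0.1531) + 6·e^(−1.635) + 3·e^(−2.687) + 3·e^(−4.104) = 5.148 + 1.170 + 0.2043 + 0.04952 = 6.572.
⟨E⟩ = 0.09642 eV, ⟨E²⟩ = 0.02847 eV².
C_V/k_B = (⟨E²⟩ − ⟨E⟩²)/(kT)² = (0.02847 − 0.009297)/0.03367 = 0.57.

0.57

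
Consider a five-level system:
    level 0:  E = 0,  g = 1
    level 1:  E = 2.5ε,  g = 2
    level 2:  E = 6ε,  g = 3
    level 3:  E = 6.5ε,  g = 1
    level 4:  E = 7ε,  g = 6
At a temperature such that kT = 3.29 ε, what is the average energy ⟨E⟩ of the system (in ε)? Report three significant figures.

Eᵢ/kT = 0, 0.75988, 1.8237, 1.9757, 2.1277.
Z = Σ gᵢe^(−Eᵢ/kT) = 1·e^(−0) + 2·e^(−0.75988) + 3·e^(−1.8237) + 1·e^(−1.9757) + 6·e^(−2.1277) = 1.0000 + 0.93545 + 0.48428 + 0.13866 + 0.71467 = 3.2731.
⟨E⟩ = Σ Eᵢ gᵢe^(−Eᵢ/kT) / Z = (0·1.0000 + 2.5·0.93545 + 6·0.48428 + 6.5·0.13866 + 7·0.71467) / 3.2731 = 3.41 ε.

3.41 ε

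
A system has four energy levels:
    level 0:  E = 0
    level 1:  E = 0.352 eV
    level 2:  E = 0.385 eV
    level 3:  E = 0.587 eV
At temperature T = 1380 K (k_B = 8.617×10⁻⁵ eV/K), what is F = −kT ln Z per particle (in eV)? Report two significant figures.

-0.011 eV

k_BT = 8.617×10⁻⁵ × 1380 K = 0.1189 eV.
Eᵢ/kT = 0, 2.960, 3.238, 4.937.
Z = Σ e^(−Eᵢ/kT) = e^(−0) + e^(−2.960) + e^(−3.238) + e^(−4.937) = 1.000 + 0.05182 + 0.03924 + 0.007176 = 1.098.
F = −kT ln Z = −0.1189 × ln(1.098) = −0.1189 × 0.09349 = -0.011 eV.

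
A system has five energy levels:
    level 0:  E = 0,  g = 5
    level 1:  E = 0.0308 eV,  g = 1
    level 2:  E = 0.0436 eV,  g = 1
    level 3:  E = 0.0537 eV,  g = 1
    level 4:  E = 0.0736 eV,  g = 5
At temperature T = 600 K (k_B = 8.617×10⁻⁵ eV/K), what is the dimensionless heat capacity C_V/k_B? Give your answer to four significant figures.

0.3056

k_BT = 8.617×10⁻⁵ × 600 K = 0.0517020 eV.
Eᵢ/kT = 0, 0.595722, 0.843294, 1.03864, 1.42354.
Z = Σ gᵢe^(−Eᵢ/kT) = 5·e^(−0) + 1·e^(−0.595722) + 1·e^(−0.843294) + 1·e^(−1.03864) + 5·e^(−1.42354) = 5.00000 + 0.551164 + 0.430291 + 0.353936 + 1.20430 = 7.53969.
⟨E⟩ = 0.0190166 eV, ⟨E²⟩ = 0.00117844 eV².
C_V/k_B = (⟨E²⟩ − ⟨E⟩²)/(kT)² = (0.00117844 − 0.000361631)/0.00267310 = 0.3056.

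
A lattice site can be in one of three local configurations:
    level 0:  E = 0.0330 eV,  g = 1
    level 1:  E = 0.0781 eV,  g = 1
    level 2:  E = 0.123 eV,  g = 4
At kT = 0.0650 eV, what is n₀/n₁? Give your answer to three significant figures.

n₀/n₁ = (g₀/g₁) exp[−(E₀−E₁)/kT] = (1/1) × exp(−(-0.0451 eV)/(0.0650 eV)) = (1/1) × exp(0.69385) = 2.00.

2.00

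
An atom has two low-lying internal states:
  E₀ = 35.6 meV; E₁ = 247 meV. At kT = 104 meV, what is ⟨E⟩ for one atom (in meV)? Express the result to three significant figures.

Eᵢ/kT = 0.34231, 2.3750.
Z = Σ e^(−Eᵢ/kT) = e^(−0.34231) + e^(−2.3750) = 0.71013 + 0.093014 = 0.80314.
⟨E⟩ = Σ Eᵢ e^(−Eᵢ/kT) / Z = (35.6·0.71013 + 247·0.093014) / 0.80314 = 60.1 meV.

60.1 meV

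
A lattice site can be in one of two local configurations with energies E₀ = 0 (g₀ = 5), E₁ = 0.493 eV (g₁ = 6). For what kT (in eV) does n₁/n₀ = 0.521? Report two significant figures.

n₁/n₀ = (g₁/g₀) exp[−(E₁−E₀)/kT] = 0.521.
⇒ (E₁−E₀)/kT = ln((6/5)/0.521) = ln(2.303) = 0.8342.
kT = 0.493 eV / 0.8342 = 0.59 eV.

0.59 eV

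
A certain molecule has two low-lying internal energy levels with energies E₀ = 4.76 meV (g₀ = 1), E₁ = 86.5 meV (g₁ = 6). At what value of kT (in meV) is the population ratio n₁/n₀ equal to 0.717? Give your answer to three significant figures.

n₁/n₀ = (g₁/g₀) exp[−(E₁−E₀)/kT] = 0.717.
⇒ (E₁−E₀)/kT = ln((6/1)/0.717) = ln(8.3682) = 2.1244.
kT = 81.74 meV / 2.1244 = 38.5 meV.

38.5 meV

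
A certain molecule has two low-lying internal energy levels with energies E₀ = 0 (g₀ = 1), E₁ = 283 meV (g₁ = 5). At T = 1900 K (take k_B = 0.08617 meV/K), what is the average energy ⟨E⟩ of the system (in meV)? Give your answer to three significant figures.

k_BT = 0.08617 × 1900 K = 163.72 meV.
Eᵢ/kT = 0, 1.7286.
Z = Σ gᵢe^(−Eᵢ/kT) = 1·e^(−0) + 5·e^(−1.7286) = 1.0000 + 0.88766 = 1.8877.
⟨E⟩ = Σ Eᵢ gᵢe^(−Eᵢ/kT) / Z = (0·1.0000 + 283·0.88766) / 1.8877 = 133 meV.

133 meV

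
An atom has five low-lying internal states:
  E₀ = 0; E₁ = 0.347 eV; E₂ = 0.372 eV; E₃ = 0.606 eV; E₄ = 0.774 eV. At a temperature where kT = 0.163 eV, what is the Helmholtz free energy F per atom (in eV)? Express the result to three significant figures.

Eᵢ/kT = 0, 2.1288, 2.2822, 3.7178, 4.7485.
Z = Σ e^(−Eᵢ/kT) = e^(−0) + e^(−2.1288) + e^(−2.2822) + e^(−3.7178) + e^(−4.7485) = 1.0000 + 0.11898 + 0.10206 + 0.024287 + 0.0086647 = 1.2540.
F = −kT ln Z = −0.163 × ln(1.2540) = −0.163 × 0.22634 = -0.0369 eV.

-0.0369 eV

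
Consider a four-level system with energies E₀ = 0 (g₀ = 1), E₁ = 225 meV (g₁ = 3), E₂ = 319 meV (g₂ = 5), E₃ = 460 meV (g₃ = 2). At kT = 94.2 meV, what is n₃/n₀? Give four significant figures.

0.01515

n₃/n₀ = (g₃/g₀) exp[−(E₃−E₀)/kT] = (2/1) × exp(−(460 meV)/(94.2 meV)) = (2/1) × exp(-4.88323) = 0.01515.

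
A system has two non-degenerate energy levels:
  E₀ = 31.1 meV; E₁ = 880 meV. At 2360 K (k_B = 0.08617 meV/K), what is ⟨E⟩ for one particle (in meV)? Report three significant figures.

44.0 meV

k_BT = 0.08617 × 2360 K = 203.36 meV.
Eᵢ/kT = 0.15293, 4.3273.
Z = Σ e^(−Eᵢ/kT) = e^(−0.15293) + e^(−4.3273) = 0.85819 + 0.013203 = 0.87139.
⟨E⟩ = Σ Eᵢ e^(−Eᵢ/kT) / Z = (31.1·0.85819 + 880·0.013203) / 0.87139 = 44.0 meV.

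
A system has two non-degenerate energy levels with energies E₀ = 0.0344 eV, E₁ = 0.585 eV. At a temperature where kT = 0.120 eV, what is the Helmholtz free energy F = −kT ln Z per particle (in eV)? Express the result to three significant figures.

Eᵢ/kT = 0.28667, 4.8750.
Z = Σ e^(−Eᵢ/kT) = e^(−0.28667) + e^(−4.8750) = 0.75076 + 0.0076351 = 0.75840.
F = −kT ln Z = −0.120 × ln(0.75840) = −0.120 × -0.27654 = 0.0332 eV.

0.0332 eV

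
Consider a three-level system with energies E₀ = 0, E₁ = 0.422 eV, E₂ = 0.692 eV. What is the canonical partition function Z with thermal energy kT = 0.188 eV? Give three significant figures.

Eᵢ/kT = 0, 2.2447, 3.6809.
Z = Σ e^(−Eᵢ/kT) = e^(−0) + e^(−2.2447) + e^(−3.6809) = 1.0000 + 0.10596 + 0.025200 = 1.1312.

Z = 1.13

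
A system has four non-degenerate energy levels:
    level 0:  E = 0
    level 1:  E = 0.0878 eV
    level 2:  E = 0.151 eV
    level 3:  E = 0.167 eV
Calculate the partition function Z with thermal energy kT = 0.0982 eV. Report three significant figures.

Eᵢ/kT = 0, 0.89409, 1.5377, 1.7006.
Z = Σ e^(−Eᵢ/kT) = e^(−0) + e^(−0.89409) + e^(−1.5377) + e^(−1.7006) = 1.0000 + 0.40898 + 0.21487 + 0.18257 = 1.8064.

Z = 1.81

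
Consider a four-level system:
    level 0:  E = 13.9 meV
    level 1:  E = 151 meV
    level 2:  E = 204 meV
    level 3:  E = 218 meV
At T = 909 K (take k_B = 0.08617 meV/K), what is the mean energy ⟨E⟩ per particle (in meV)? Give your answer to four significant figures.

55.58 meV

k_BT = 0.08617 × 909 K = 78.3285 meV.
Eᵢ/kT = 0.177458, 1.92778, 2.60442, 2.78315.
Z = Σ e^(−Eᵢ/kT) = e^(−0.177458) + e^(−1.92778) + e^(−2.60442) + e^(−2.78315) = 0.837396 + 0.145471 + 0.0739460 + 0.0618434 = 1.11866.
⟨E⟩ = Σ Eᵢ e^(−Eᵢ/kT) / Z = (13.9·0.837396 + 151·0.145471 + 204·0.0739460 + 218·0.0618434) / 1.11866 = 55.58 meV.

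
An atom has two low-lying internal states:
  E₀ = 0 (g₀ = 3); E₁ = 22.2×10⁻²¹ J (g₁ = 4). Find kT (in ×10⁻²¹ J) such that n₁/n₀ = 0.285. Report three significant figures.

14.4 ×10⁻²¹ J

n₁/n₀ = (g₁/g₀) exp[−(E₁−E₀)/kT] = 0.285.
⇒ (E₁−E₀)/kT = ln((4/3)/0.285) = ln(4.6784) = 1.5430.
kT = 22.2 ×10⁻²¹ J / 1.5430 = 14.4 ×10⁻²¹ J.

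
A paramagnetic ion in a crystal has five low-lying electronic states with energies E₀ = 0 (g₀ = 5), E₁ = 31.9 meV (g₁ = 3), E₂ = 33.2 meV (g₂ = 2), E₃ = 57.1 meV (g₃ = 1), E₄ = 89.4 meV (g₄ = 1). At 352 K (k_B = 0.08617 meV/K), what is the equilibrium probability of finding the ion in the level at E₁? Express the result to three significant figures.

0.151

k_BT = 0.08617 × 352 K = 30.332 meV.
Eᵢ/kT = 0, 1.0517, 1.0946, 1.8825, 2.9474.
Z = Σ gᵢe^(−Eᵢ/kT) = 5·e^(−0) + 3·e^(−1.0517) + 2·e^(−1.0946) + 1·e^(−1.8825) + 1·e^(−2.9474) = 5.0000 + 1.0480 + 0.66935 + 0.15221 + 0.052476 = 6.9220.
P₁ = g₁ e^(−E₁/kT) / Z = 1.0480/6.9220 = 0.151.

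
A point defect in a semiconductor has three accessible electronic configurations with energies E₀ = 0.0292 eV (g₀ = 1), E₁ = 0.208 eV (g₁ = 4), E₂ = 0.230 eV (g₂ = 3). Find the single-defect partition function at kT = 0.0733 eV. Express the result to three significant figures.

Z = 1.04

Eᵢ/kT = 0.39836, 2.8377, 3.1378.
Z = Σ gᵢe^(−Eᵢ/kT) = 1·e^(−0.39836) + 4·e^(−2.8377) + 3·e^(−3.1378) = 0.67142 + 0.23424 + 0.13013 = 1.0358.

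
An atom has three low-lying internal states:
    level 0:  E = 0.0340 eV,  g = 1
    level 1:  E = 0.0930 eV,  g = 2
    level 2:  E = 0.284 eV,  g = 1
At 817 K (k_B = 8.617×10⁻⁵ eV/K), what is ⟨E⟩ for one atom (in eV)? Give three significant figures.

0.0647 eV

k_BT = 8.617×10⁻⁵ × 817 K = 0.070401 eV.
Eᵢ/kT = 0.48295, 1.3210, 4.0340.
Z = Σ gᵢe^(−Eᵢ/kT) = 1·e^(−0.48295) + 2·e^(−1.3210) + 1·e^(−4.0340) = 0.61696 + 0.53374 + 0.017703 = 1.1684.
⟨E⟩ = Σ Eᵢ gᵢe^(−Eᵢ/kT) / Z = (0.0340·0.61696 + 0.0930·0.53374 + 0.284·0.017703) / 1.1684 = 0.0647 eV.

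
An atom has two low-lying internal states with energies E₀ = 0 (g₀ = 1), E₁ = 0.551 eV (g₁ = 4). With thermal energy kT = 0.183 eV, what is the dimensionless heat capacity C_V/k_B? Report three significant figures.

Eᵢ/kT = 0, 3.0109.
Z = Σ gᵢe^(−Eᵢ/kT) = 1·e^(−0) + 4·e^(−3.0109) = 1.0000 + 0.19699 = 1.1970.
⟨E⟩ = 0.090678 eV, ⟨E²⟩ = 0.049964 eV².
C_V/k_B = (⟨E²⟩ − ⟨E⟩²)/(kT)² = (0.049964 − 0.0082225)/0.033489 = 1.25.

1.25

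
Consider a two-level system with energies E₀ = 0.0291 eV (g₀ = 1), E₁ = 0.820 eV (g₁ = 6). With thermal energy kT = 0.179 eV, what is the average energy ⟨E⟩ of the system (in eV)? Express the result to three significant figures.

0.0824 eV

Eᵢ/kT = 0.16257, 4.5810.
Z = Σ gᵢe^(−Eᵢ/kT) = 1·e^(−0.16257) + 6·e^(−4.5810) = 0.84996 + 0.061468 = 0.91143.
⟨E⟩ = Σ Eᵢ gᵢe^(−Eᵢ/kT) / Z = (0.0291·0.84996 + 0.820·0.061468) / 0.91143 = 0.0824 eV.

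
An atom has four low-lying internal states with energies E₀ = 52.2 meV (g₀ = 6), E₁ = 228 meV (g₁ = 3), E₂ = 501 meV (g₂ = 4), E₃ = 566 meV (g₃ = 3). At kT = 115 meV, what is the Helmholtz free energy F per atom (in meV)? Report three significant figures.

Eᵢ/kT = 0.45391, 1.9826, 4.3565, 4.9217.
Z = Σ gᵢe^(−Eᵢ/kT) = 6·e^(−0.45391) + 3·e^(−1.9826) + 4·e^(−4.3565) + 3·e^(−4.9217) = 3.8108 + 0.41313 + 0.051293 + 0.021860 = 4.2971.
F = −kT ln Z = −115 × ln(4.2971) = −115 × 1.4579 = -168 meV.

-168 meV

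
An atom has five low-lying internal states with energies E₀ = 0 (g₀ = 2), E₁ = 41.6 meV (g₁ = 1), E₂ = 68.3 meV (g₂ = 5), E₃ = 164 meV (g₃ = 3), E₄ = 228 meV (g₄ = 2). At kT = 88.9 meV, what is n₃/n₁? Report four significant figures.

n₃/n₁ = (g₃/g₁) exp[−(E₃−E₁)/kT] = (3/1) × exp(−(122.4 meV)/(88.9 meV)) = (3/1) × exp(-1.37683) = 0.7571.

0.7571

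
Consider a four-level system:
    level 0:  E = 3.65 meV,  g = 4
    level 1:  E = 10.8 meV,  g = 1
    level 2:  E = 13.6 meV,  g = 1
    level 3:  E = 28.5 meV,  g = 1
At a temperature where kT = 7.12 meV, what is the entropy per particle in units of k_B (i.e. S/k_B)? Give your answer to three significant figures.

1.71

Eᵢ/kT = 0.51264, 1.5169, 1.9101, 4.0028.
Z = Σ gᵢe^(−Eᵢ/kT) = 4·e^(−0.51264) + 1·e^(−1.5169) + 1·e^(−1.9101) + 1·e^(−4.0028) = 2.3956 + 0.21939 + 0.14807 + 0.018264 = 2.7813.
⟨E⟩ = Σ EᵢPᵢ = 4.9069 meV.
S/k_B = ln Z + ⟨E⟩/kT = ln(2.7813) + 4.9069/7.12 = 1.0229 + 0.68917 = 1.71.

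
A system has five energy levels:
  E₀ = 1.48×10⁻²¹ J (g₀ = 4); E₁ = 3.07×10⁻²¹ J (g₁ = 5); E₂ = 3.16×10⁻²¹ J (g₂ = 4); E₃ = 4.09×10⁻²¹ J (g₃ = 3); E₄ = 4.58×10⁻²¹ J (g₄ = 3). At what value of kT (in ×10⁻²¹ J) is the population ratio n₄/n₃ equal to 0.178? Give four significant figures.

0.2839 ×10⁻²¹ J

n₄/n₃ = (g₄/g₃) exp[−(E₄−E₃)/kT] = 0.178.
⇒ (E₄−E₃)/kT = ln((3/3)/0.178) = ln(5.61798) = 1.72597.
kT = 0.49 ×10⁻²¹ J / 1.72597 = 0.2839 ×10⁻²¹ J.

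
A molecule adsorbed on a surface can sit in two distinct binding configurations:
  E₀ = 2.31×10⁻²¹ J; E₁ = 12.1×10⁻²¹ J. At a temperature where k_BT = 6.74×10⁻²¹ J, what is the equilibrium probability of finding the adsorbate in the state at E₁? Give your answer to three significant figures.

0.190

Eᵢ/kT = 0.34273, 1.7953.
Z = Σ e^(−Eᵢ/kT) = e^(−0.34273) + e^(−1.7953) = 0.70983 + 0.16608 = 0.87591.
P₁ = e^(−E₁/kT) / Z = 0.16608/0.87591 = 0.190.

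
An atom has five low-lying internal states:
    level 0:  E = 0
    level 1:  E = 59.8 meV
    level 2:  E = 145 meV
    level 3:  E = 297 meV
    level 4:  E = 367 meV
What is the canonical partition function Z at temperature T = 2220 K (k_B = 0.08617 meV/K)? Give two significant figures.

k_BT = 0.08617 × 2220 K = 191.3 meV.
Eᵢ/kT = 0, 0.3126, 0.7580, 1.553, 1.918.
Z = Σ e^(−Eᵢ/kT) = e^(−0) + e^(−0.3126) + e^(−0.7580) + e^(−1.553) + e^(−1.918) = 1.000 + 0.7315 + 0.4686 + 0.2116 + 0.1469 = 2.559.

Z = 2.6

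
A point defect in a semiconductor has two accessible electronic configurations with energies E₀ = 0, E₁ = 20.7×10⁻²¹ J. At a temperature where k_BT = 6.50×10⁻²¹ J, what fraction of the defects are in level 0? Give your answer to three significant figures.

Eᵢ/kT = 0, 3.1846.
Z = Σ e^(−Eᵢ/kT) = e^(−0) + e^(−3.1846) = 1.0000 + 0.041395 = 1.0414.
P₀ = e^(−E₀/kT) / Z = 1.0000/1.0414 = 0.960.

0.960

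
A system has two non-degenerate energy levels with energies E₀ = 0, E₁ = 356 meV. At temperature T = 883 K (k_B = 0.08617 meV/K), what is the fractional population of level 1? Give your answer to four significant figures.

k_BT = 0.08617 × 883 K = 76.0881 meV.
Eᵢ/kT = 0, 4.67879.
Z = Σ e^(−Eᵢ/kT) = e^(−0) + e^(−4.67879) = 1.00000 + 0.00929025 = 1.00929.
P₁ = e^(−E₁/kT) / Z = 0.00929025/1.00929 = 0.009205.

0.009205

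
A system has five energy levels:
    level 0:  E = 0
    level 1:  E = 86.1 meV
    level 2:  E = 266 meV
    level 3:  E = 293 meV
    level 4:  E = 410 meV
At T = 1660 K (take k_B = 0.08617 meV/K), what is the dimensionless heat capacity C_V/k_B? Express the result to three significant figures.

0.617

k_BT = 0.08617 × 1660 K = 143.04 meV.
Eᵢ/kT = 0, 0.60193, 1.8596, 2.0484, 2.8663.
Z = Σ e^(−Eᵢ/kT) = e^(−0) + e^(−0.60193) + e^(−1.8596) + e^(−2.0484) + e^(−2.8663) = 1.0000 + 0.54775 + 0.15573 + 0.12894 + 0.056909 = 1.8893.
⟨E⟩ = 79.234 meV, ⟨E²⟩ = 18904 meV².
C_V/k_B = (⟨E²⟩ − ⟨E⟩²)/(kT)² = (18904 − 6278.0)/20460 = 0.617.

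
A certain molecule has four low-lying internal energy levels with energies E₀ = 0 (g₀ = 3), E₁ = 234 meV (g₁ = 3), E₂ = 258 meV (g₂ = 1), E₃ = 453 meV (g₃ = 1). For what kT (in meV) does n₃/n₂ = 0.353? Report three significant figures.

187 meV

n₃/n₂ = (g₃/g₂) exp[−(E₃−E₂)/kT] = 0.353.
⇒ (E₃−E₂)/kT = ln((1/1)/0.353) = ln(2.8329) = 1.0413.
kT = 195 meV / 1.0413 = 187 meV.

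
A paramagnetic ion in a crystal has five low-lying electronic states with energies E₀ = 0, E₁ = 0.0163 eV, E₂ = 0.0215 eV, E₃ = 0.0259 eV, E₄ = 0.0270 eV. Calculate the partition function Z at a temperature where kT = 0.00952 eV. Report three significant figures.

Eᵢ/kT = 0, 1.7122, 2.2584, 2.7206, 2.8361.
Z = Σ e^(−Eᵢ/kT) = e^(−0) + e^(−1.7122) + e^(−2.2584) + e^(−2.7206) + e^(−2.8361) = 1.0000 + 0.18047 + 0.10452 + 0.065835 + 0.058654 = 1.4095.

Z = 1.41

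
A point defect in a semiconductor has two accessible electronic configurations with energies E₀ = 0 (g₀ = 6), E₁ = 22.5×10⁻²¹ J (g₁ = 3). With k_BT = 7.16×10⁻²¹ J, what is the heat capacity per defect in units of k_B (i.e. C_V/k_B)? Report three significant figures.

0.204

Eᵢ/kT = 0, 3.1425.
Z = Σ gᵢe^(−Eᵢ/kT) = 6·e^(−0) + 3·e^(−3.1425) = 6.0000 + 0.12952 = 6.1295.
⟨E⟩ = 0.47544, ⟨E²⟩ = 10.697.
C_V/k_B = (⟨E²⟩ − ⟨E⟩²)/(kT)² = (10.697 − 0.22604)/51.266 = 0.204.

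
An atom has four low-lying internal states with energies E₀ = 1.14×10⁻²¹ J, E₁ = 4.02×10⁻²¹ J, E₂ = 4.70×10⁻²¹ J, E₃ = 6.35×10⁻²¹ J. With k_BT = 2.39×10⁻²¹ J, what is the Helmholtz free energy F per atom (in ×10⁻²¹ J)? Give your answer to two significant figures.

-0.040 ×10⁻²¹ J

Eᵢ/kT = 0.4770, 1.682, 1.967, 2.657.
Z = Σ e^(−Eᵢ/kT) = e^(−0.4770) + e^(−1.682) + e^(−1.967) + e^(−2.657) = 0.6206 + 0.1860 + 0.1399 + 0.07016 = 1.017.
F = −kT ln Z = −2.39 × ln(1.017) = −2.39 × 0.01686 = -0.040 ×10⁻²¹ J.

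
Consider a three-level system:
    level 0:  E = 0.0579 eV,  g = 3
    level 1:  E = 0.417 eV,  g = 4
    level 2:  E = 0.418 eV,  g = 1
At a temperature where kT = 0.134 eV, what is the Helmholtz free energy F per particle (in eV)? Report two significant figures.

Eᵢ/kT = 0.4321, 3.112, 3.119.
Z = Σ gᵢe^(−Eᵢ/kT) = 3·e^(−0.4321) + 4·e^(−3.112) + 1·e^(−3.119) = 1.947 + 0.1780 + 0.04420 = 2.169.
F = −kT ln Z = −0.134 × ln(2.169) = −0.134 × 0.7743 = -0.10 eV.

-0.10 eV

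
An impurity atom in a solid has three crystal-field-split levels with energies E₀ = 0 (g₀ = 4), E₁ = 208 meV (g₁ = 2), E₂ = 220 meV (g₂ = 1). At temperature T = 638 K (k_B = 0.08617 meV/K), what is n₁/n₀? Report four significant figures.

k_BT = 0.08617 × 638 K = 54.9765 meV.
n₁/n₀ = (g₁/g₀) exp[−(E₁−E₀)/kT] = (2/4) × exp(−(208 meV)/(54.9765 meV)) = (2/4) × exp(-3.78343) = 0.01137.

0.01137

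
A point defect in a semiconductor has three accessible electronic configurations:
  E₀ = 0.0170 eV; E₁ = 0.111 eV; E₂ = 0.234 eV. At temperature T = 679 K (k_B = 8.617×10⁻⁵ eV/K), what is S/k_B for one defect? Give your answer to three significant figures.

k_BT = 8.617×10⁻⁵ × 679 K = 0.058509 eV.
Eᵢ/kT = 0.29055, 1.8971, 3.9994.
Z = Σ e^(−Eᵢ/kT) = e^(−0.29055) + e^(−1.8971) + e^(−3.9994) = 0.74785 + 0.15000 + 0.018327 = 0.91618.
⟨E⟩ = Σ EᵢPᵢ = 0.036731 eV.
S/k_B = ln Z + ⟨E⟩/kT = ln(0.91618) + 0.036731/0.058509 = -0.087542 + 0.62778 = 0.540.

0.540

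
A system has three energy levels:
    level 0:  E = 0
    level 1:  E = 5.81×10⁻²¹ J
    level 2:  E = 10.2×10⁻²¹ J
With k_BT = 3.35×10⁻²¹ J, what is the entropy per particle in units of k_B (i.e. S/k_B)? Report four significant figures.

0.5707

Eᵢ/kT = 0, 1.73433, 3.04478.
Z = Σ e^(−Eᵢ/kT) = e^(−0) + e^(−1.73433) + e^(−3.04478) = 1.00000 + 0.176518 + 0.0476068 = 1.22412.
⟨E⟩ = Σ EᵢPᵢ = 1.23449 ×10⁻²¹ J.
S/k_B = ln Z + ⟨E⟩/kT = ln(1.22412) + 1.23449/3.35 = 0.202222 + 0.368504 = 0.5707.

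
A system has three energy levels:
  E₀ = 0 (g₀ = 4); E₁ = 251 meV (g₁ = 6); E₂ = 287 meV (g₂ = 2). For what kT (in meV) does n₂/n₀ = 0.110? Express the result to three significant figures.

n₂/n₀ = (g₂/g₀) exp[−(E₂−E₀)/kT] = 0.110.
⇒ (E₂−E₀)/kT = ln((2/4)/0.110) = ln(4.5455) = 1.5141.
kT = 287 meV / 1.5141 = 190 meV.

190 meV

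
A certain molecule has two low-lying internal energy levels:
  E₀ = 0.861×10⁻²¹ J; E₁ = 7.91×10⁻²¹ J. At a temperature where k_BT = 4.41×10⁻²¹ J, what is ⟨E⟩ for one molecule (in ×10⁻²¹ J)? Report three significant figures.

2.05 ×10⁻²¹ J

Eᵢ/kT = 0.19524, 1.7937.
Z = Σ e^(−Eᵢ/kT) = e^(−0.19524) + e^(−1.7937) = 0.82264 + 0.16634 = 0.98898.
⟨E⟩ = Σ Eᵢ e^(−Eᵢ/kT) / Z = (0.861·0.82264 + 7.91·0.16634) / 0.98898 = 2.05 ×10⁻²¹ J.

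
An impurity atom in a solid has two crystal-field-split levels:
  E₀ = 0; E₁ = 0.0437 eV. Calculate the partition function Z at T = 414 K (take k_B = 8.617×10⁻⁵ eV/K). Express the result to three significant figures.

Z = 1.29

k_BT = 8.617×10⁻⁵ × 414 K = 0.035674 eV.
Eᵢ/kT = 0, 1.2250.
Z = Σ e^(−Eᵢ/kT) = e^(−0) + e^(−1.2250) = 1.0000 + 0.29376 = 1.2938.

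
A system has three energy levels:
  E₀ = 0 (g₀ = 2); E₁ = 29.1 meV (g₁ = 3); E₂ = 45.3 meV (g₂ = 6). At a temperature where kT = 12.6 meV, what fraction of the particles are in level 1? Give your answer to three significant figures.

0.121

Eᵢ/kT = 0, 2.3095, 3.5952.
Z = Σ gᵢe^(−Eᵢ/kT) = 2·e^(−0) + 3·e^(−2.3095) + 6·e^(−3.5952) = 2.0000 + 0.29793 + 0.16473 = 2.4627.
P₁ = g₁ e^(−E₁/kT) / Z = 0.29793/2.4627 = 0.121.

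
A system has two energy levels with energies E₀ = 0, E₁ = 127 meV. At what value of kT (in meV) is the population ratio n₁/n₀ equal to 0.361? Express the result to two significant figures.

n₁/n₀ = exp[−(E₁−E₀)/kT] = 0.361.
⇒ (E₁−E₀)/kT = ln(1/0.361) = ln(2.770) = 1.019.
kT = 127 meV / 1.019 = 120 meV.

120 meV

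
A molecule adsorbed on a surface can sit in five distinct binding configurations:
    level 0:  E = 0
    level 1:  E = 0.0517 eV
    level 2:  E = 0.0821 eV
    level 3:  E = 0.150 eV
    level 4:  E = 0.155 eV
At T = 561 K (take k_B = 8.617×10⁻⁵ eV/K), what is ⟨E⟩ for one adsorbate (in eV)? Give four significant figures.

k_BT = 8.617×10⁻⁵ × 561 K = 0.0483414 eV.
Eᵢ/kT = 0, 1.06948, 1.69834, 3.10293, 3.20636.
Z = Σ e^(−Eᵢ/kT) = e^(−0) + e^(−1.06948) + e^(−1.69834) + e^(−3.10293) + e^(−3.20636) = 1.00000 + 0.343187 + 0.182987 + 0.0449174 + 0.0405038 = 1.61160.
⟨E⟩ = Σ Eᵢ e^(−Eᵢ/kT) / Z = (0·1.00000 + 0.0517·0.343187 + 0.0821·0.182987 + 0.150·0.0449174 + 0.155·0.0405038) / 1.61160 = 0.02841 eV.

0.02841 eV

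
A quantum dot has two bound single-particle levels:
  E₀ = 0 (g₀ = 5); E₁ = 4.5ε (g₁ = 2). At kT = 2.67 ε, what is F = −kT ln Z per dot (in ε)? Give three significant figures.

Eᵢ/kT = 0, 1.6854.
Z = Σ gᵢe^(−Eᵢ/kT) = 5·e^(−0) + 2·e^(−1.6854) = 5.0000 + 0.37074 = 5.3707.
F = −kT ln Z = −2.67 × ln(5.3707) = −2.67 × 1.6810 = -4.49 ε.

-4.49 ε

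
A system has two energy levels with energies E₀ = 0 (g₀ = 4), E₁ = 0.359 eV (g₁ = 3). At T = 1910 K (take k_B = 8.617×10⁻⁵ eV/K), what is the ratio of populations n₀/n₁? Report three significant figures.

11.8

k_BT = 8.617×10⁻⁵ × 1910 K = 0.16458 eV.
n₀/n₁ = (g₀/g₁) exp[−(E₀−E₁)/kT] = (4/3) × exp(−(-0.359 eV)/(0.16458 eV)) = (4/3) × exp(2.1813) = 11.8.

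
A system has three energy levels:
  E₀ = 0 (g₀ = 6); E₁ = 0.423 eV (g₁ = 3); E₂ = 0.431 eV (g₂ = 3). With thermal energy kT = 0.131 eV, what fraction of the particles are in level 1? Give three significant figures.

0.0191

Eᵢ/kT = 0, 3.2290, 3.2901.
Z = Σ gᵢe^(−Eᵢ/kT) = 6·e^(−0) + 3·e^(−3.2290) + 3·e^(−3.2901) = 6.0000 + 0.11879 + 0.11175 = 6.2305.
P₁ = g₁ e^(−E₁/kT) / Z = 0.11879/6.2305 = 0.0191.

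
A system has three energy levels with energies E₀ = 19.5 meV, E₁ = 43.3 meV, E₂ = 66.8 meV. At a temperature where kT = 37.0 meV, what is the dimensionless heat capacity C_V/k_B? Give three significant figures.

0.225

Eᵢ/kT = 0.52703, 1.1703, 1.8054.
Z = Σ e^(−Eᵢ/kT) = e^(−0.52703) + e^(−1.1703) + e^(−1.8054) = 0.59036 + 0.31027 + 0.16441 = 1.0650.
⟨E⟩ = 33.736 meV, ⟨E²⟩ = 1445.9 meV².
C_V/k_B = (⟨E²⟩ − ⟨E⟩²)/(kT)² = (1445.9 − 1138.1)/1369.0 = 0.225.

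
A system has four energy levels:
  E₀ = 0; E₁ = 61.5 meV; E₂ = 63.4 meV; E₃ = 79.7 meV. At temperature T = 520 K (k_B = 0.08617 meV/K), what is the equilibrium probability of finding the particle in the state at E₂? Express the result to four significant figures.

k_BT = 0.08617 × 520 K = 44.8084 meV.
Eᵢ/kT = 0, 1.37251, 1.41491, 1.77868.
Z = Σ e^(−Eᵢ/kT) = e^(−0) + e^(−1.37251) + e^(−1.41491) + e^(−1.77868) = 1.00000 + 0.253470 + 0.242947 + 0.168861 = 1.66528.
P₂ = e^(−E₂/kT) / Z = 0.242947/1.66528 = 0.1459.

0.1459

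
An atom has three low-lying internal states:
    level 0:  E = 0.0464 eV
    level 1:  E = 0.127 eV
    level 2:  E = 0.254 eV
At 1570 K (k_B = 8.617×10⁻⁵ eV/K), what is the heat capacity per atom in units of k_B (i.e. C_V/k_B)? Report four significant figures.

0.2588

k_BT = 8.617×10⁻⁵ × 1570 K = 0.135287 eV.
Eᵢ/kT = 0.342975, 0.938745, 1.87749.
Z = Σ e^(−Eᵢ/kT) = e^(−0.342975) + e^(−0.938745) + e^(−1.87749) = 0.709656 + 0.391118 + 0.152974 = 1.25375.
⟨E⟩ = 0.0968737 eV, ⟨E²⟩ = 0.0141220 eV².
C_V/k_B = (⟨E²⟩ − ⟨E⟩²)/(kT)² = (0.0141220 − 0.00938451)/0.0183026 = 0.2588.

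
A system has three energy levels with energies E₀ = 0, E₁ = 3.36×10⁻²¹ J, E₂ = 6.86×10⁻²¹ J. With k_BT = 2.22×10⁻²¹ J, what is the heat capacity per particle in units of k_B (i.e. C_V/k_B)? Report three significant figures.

Eᵢ/kT = 0, 1.5135, 3.0901.
Z = Σ e^(−Eᵢ/kT) = e^(−0) + e^(−1.5135) + e^(−3.0901) = 1.0000 + 0.22014 + 0.045497 = 1.2656.
⟨E⟩ = 0.83105, ⟨E²⟩ = 3.6555.
C_V/k_B = (⟨E²⟩ − ⟨E⟩²)/(kT)² = (3.6555 − 0.69064)/4.9284 = 0.602.

0.602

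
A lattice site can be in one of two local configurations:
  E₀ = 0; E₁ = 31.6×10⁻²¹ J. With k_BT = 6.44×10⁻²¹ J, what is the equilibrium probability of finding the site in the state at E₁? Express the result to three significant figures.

Eᵢ/kT = 0, 4.9068.
Z = Σ e^(−Eᵢ/kT) = e^(−0) + e^(−4.9068) = 1.0000 + 0.0073961 = 1.0074.
P₁ = e^(−E₁/kT) / Z = 0.0073961/1.0074 = 0.00734.

0.00734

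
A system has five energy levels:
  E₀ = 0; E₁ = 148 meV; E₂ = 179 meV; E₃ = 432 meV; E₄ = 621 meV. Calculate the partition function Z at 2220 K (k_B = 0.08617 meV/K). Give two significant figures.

k_BT = 0.08617 × 2220 K = 191.3 meV.
Eᵢ/kT = 0, 0.7737, 0.9357, 2.258, 3.246.
Z = Σ e^(−Eᵢ/kT) = e^(−0) + e^(−0.7737) + e^(−0.9357) + e^(−2.258) + e^(−3.246) = 1.000 + 0.4613 + 0.3923 + 0.1046 + 0.03893 = 1.997.

Z = 2.0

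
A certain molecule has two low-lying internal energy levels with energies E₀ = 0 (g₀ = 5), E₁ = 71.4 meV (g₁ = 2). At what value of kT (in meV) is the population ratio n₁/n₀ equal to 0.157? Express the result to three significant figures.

n₁/n₀ = (g₁/g₀) exp[−(E₁−E₀)/kT] = 0.157.
⇒ (E₁−E₀)/kT = ln((2/5)/0.157) = ln(2.5478) = 0.93523.
kT = 71.4 meV / 0.93523 = 76.3 meV.

76.3 meV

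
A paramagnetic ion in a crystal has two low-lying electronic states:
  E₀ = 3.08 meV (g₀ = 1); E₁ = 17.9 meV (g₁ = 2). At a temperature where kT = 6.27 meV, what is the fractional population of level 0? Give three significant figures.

0.842

Eᵢ/kT = 0.49123, 2.8549.
Z = Σ gᵢe^(−Eᵢ/kT) = 1·e^(−0.49123) + 2·e^(−2.8549) = 0.61187 + 0.11512 = 0.72699.
P₀ = g₀ e^(−E₀/kT) / Z = 0.61187/0.72699 = 0.842.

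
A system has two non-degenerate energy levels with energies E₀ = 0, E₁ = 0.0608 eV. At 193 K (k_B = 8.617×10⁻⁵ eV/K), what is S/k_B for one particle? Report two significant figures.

0.12

k_BT = 8.617×10⁻⁵ × 193 K = 0.01663 eV.
Eᵢ/kT = 0, 3.656.
Z = Σ e^(−Eᵢ/kT) = e^(−0) + e^(−3.656) = 1.000 + 0.02584 = 1.026.
⟨E⟩ = Σ EᵢPᵢ = 0.001531 eV.
S/k_B = ln Z + ⟨E⟩/kT = ln(1.026) + 0.001531/0.01663 = 0.02567 + 0.09206 = 0.12.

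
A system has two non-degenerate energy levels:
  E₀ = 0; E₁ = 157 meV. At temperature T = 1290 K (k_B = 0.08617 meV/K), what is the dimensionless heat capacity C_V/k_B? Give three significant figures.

k_BT = 0.08617 × 1290 K = 111.16 meV.
Eᵢ/kT = 0, 1.4124.
Z = Σ e^(−Eᵢ/kT) = e^(−0) + e^(−1.4124) = 1.0000 + 0.24356 = 1.2436.
⟨E⟩ = 30.749 meV, ⟨E²⟩ = 4827.5 meV².
C_V/k_B = (⟨E²⟩ − ⟨E⟩²)/(kT)² = (4827.5 − 945.50)/12357 = 0.314.

0.314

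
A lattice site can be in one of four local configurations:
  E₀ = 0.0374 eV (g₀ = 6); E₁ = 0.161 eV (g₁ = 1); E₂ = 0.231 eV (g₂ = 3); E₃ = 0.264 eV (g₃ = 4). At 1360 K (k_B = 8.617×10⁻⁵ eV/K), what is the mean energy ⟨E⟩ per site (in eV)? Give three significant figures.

0.0755 eV

k_BT = 8.617×10⁻⁵ × 1360 K = 0.11719 eV.
Eᵢ/kT = 0.31914, 1.3738, 1.9712, 2.2528.
Z = Σ gᵢe^(−Eᵢ/kT) = 6·e^(−0.31914) + 1·e^(−1.3738) + 3·e^(−1.9712) + 4·e^(−2.2528) = 4.3606 + 0.25314 + 0.41787 + 0.42042 = 5.4520.
⟨E⟩ = Σ Eᵢ gᵢe^(−Eᵢ/kT) / Z = (0.0374·4.3606 + 0.161·0.25314 + 0.231·0.41787 + 0.264·0.42042) / 5.4520 = 0.0755 eV.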